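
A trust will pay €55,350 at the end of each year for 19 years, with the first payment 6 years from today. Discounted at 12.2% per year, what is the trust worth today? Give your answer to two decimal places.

€226,511.68

PV at t=5 (ordinary 19-year annuity): 55350 × a(19|0.122) = 55350 × 7.276747 = 402,767.9245
Discount back 5 years: 402,767.9245 × (1+0.122)^(−5) = 402,767.9245 × 0.562388 = 226,511.6755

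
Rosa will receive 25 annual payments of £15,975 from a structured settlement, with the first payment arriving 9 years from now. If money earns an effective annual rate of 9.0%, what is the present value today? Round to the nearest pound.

PV at t=8 (ordinary 25-year annuity): 15975 × a(25|0.09) = 15975 × 9.822580 = 156,915.7092
PV₀ = 156,915.7092 / (1+0.09)^8 = 156,915.7092 / 1.992563 = 78,750.7032

£78,751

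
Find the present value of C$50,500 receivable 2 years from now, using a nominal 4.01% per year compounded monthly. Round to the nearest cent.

With 12 periods per year: i = 0.00334167, n = 24.
Discount factor = (1+0.00334167)^(−24) = 0.923055; PV = 50,500 × 0.923055 = 46,614.2850

C$46,614.29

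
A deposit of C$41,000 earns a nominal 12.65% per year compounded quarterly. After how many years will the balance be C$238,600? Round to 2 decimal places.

Periodic rate i = 0.1265/4 = 0.031625.
n = ln(238600/41000) / ln(1+0.031625) = ln(5.81951) / 0.031135 = 56.5667 quarters
= 56.5667/4 years

14.14 years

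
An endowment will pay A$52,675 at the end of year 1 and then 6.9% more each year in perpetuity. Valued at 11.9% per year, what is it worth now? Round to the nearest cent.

PV = D₁/(r − g) = 52675/(0.119 − 0.069) = 1,053,500.0000

A$1,053,500.00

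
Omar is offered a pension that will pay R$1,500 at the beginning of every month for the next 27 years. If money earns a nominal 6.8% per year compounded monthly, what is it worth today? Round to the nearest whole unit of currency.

R$223,538

With 12 periods per year: i = 0.00566667, n = 324.
PV = PMT · [1 − (1+i)^(−n)] / i × (1+i) = 1500 · 149.025164 = 223,537.7454
(Beginning-of-period payments → annuity-due factor ×(1+i).)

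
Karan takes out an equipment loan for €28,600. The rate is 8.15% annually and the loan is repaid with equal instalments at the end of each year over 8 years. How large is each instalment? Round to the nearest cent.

Annuity-PV factor = 5.714071; PMT = 28600 / 5.714071 = 5,005.1884

€5,005.19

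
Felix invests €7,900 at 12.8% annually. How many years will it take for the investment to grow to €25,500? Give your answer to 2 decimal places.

(1+i)^n = 25500/7900 = 3.22785, so n = ln 3.22785 / ln 1.128 = 9.7290 years

9.73 years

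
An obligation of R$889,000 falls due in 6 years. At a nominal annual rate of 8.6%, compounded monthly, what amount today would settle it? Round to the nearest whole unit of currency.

R$531,625

Periodic rate i = 0.086/12 = 0.00716667; n = 6 × 12 = 72 periods.
PV = FV·(1+i)^(−n) = 889,000 × 0.598003 = 531,624.5189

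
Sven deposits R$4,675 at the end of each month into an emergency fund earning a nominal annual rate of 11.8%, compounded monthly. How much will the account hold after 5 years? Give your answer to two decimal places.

Periodic rate i = 0.118/12 = 0.00983333; n = 5 × 12 = 60 periods.
Accumulation factor s(60|0.00983333) = 81.233582; FV = 4675 × 81.233582 = 379,766.9935

R$379,766.99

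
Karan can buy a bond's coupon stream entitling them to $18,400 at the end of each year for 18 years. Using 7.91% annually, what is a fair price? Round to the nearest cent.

Annuity factor a(18|0.0791) = 9.430687; PV = 18400 × 9.430687 = 173,524.6433

$173,524.64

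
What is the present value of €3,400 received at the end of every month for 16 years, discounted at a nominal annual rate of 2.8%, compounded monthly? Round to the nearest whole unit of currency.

With 12 periods per year: i = 0.00233333, n = 192.
PV = 3400 × [1 − (1+0.00233333)^(−192)] / 0.00233333 = 3400 × 154.612206 = 525,681.4994

€525,681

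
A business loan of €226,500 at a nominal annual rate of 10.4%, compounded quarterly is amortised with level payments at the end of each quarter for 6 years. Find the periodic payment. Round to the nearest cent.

€12,804.58

With 4 periods per year: i = 0.026, n = 24.
Annuity-PV factor = 17.688980; PMT = 226500 / 17.688980 = 12,804.5824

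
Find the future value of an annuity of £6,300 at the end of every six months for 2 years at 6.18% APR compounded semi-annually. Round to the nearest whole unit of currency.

With 2 periods per year: i = 0.0309, n = 4.
Accumulation factor s(4|0.0309) = 4.189249; FV = 6300 × 4.189249 = 26,392.2671

£26,392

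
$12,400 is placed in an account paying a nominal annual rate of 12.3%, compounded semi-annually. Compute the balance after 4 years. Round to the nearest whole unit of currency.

With 2 periods per year: i = 0.0615, n = 8.
FV = 12,400 × (1 + 0.0615)^8 = 19,988.5676

$19,989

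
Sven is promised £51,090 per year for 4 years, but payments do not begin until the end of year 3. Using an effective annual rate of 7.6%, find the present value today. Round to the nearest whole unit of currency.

£147,467

PV at t=2 (ordinary 4-year annuity): 51090 × a(4|0.076) = 51090 × 3.341832 = 170,734.2004
Discount back 2 years: 170,734.2004 × (1+0.076)^(−2) = 170,734.2004 × 0.863725 = 147,467.3861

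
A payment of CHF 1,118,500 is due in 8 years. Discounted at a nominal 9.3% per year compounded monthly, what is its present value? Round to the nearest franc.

CHF 533,048

Periodic rate i = 0.093/12 = 0.00775; n = 8 × 12 = 96 periods.
Discount factor = (1+0.00775)^(−96) = 0.476574; PV = 1,118,500 × 0.476574 = 533,048.2639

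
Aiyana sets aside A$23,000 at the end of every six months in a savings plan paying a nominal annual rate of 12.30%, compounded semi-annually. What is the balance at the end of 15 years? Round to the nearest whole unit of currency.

i = 0.123/2 = 0.0615 per half-year; n = 15·2 = 30.
FV = 23000 × [(1+0.0615)^30 − 1] / 0.0615 = 23000 × 81.177047 = 1,867,072.0867

A$1,867,072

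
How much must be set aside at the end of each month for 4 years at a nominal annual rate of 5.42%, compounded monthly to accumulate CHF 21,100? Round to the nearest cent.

CHF 394.64

With 12 periods per year: i = 0.00451667, n = 48.
FV-annuity factor = 53.466308; PMT = 21100 / 53.466308 = 394.6410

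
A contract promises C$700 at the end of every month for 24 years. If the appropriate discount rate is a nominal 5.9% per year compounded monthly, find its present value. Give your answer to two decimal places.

C$107,701.34

Periodic rate i = 0.059/12 = 0.00491667; n = 24 × 12 = 288 periods.
PV = 700 × [1 − (1+0.00491667)^(−288)] / 0.00491667 = 700 × 153.859059 = 107,701.3415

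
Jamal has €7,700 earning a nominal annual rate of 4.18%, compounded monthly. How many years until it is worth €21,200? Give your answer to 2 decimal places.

24.27 years

Periodic rate i = 0.0418/12 = 0.00348333.
n = ln(21200/7700) / ln(1+0.00348333) = ln(2.75325) / 0.003477 = 291.2566 months
= 291.2566/12 years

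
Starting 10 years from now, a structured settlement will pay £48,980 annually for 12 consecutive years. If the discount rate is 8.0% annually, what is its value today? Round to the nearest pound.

£184,650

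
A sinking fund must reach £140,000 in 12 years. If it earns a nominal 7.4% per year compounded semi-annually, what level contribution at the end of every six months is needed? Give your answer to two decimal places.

i = 0.074/2 = 0.037 per half-year; n = 12·2 = 24.
FV-annuity factor = 37.611050; PMT = 140000 / 37.611050 = 3,722.3103

£3,722.31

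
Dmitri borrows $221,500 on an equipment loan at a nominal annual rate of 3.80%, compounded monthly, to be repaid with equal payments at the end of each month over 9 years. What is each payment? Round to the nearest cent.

$2,424.80

Periodic rate i = 0.038/12 = 0.00316667; n = 9 × 12 = 108 periods.
Annuity-PV factor = 91.347742; PMT = 221500 / 91.347742 = 2,424.8000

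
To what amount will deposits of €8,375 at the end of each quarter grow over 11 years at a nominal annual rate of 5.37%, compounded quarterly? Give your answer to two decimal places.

€497,927.93

With 4 periods per year: i = 0.013425, n = 44.
Accumulation factor s(44|0.013425) = 59.454081; FV = 8375 × 59.454081 = 497,927.9308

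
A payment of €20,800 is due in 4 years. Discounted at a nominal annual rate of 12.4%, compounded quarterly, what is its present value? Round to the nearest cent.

€12,762.17

Periodic rate i = 0.124/4 = 0.031; n = 4 × 4 = 16 periods.
PV = FV·(1+i)^(−n) = 20,800 × 0.613566 = 12,762.1748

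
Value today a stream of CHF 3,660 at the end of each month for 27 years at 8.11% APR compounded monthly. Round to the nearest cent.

Periodic rate i = 0.0811/12 = 0.00675833; n = 27 × 12 = 324 periods.
PV = 3660 × [1 − (1+0.00675833)^(−324)] / 0.00675833 = 3660 × 131.278221 = 480,478.2900

CHF 480,478.29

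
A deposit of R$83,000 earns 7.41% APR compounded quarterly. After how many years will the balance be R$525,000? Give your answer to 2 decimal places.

25.12 years

Periodic rate i = 0.0741/4 = 0.018525.
n = ln(525000/83000) / ln(1+0.018525) = ln(6.32530) / 0.018356 = 100.4907 quarters
= 100.4907/4 years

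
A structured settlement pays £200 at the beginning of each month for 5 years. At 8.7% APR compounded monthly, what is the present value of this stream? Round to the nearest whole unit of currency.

£9,773

With 12 periods per year: i = 0.00725, n = 60.
PV = PMT · [1 − (1+i)^(−n)] / i × (1+i) = 200 · 48.864655 = 9,772.9310
(annuity-due: payments at period start, so ×(1+i).)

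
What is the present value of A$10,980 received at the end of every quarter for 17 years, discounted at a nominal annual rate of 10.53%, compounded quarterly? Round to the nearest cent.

A$345,831.65

With 4 periods per year: i = 0.026325, n = 68.
Annuity factor a(68|0.026325) = 31.496508; PV = 10980 × 31.496508 = 345,831.6535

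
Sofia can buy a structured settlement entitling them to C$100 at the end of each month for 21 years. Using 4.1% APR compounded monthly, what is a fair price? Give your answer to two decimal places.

Periodic rate i = 0.041/12 = 0.00341667; n = 21 × 12 = 252 periods.
PV = PMT · [1 − (1+i)^(−n)] / i = 100 · 168.772691 = 16,877.2691

C$16,877.27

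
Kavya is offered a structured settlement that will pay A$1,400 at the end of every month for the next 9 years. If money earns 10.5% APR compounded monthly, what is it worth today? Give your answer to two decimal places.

Periodic rate i = 0.105/12 = 0.00875; n = 9 × 12 = 108 periods.
PV = 1400 × [1 − (1+0.00875)^(−108)] / 0.00875 = 1400 × 69.682229 = 97,555.1211

A$97,555.12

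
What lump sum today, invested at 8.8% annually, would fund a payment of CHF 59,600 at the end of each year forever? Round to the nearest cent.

PV = PMT / i = 59600 / 0.088 = 677,272.7273

CHF 677,272.73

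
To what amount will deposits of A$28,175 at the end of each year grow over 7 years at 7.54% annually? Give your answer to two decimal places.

Accumulation factor s(7|0.0754) = 8.798080; FV = 28175 × 8.798080 = 247,885.8962

A$247,885.90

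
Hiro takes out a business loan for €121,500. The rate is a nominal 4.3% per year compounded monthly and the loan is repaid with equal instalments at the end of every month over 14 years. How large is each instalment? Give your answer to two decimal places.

With 12 periods per year: i = 0.00358333, n = 168.
Annuity-PV factor = 126.054481; PMT = 121500 / 126.054481 = 963.8689

€963.87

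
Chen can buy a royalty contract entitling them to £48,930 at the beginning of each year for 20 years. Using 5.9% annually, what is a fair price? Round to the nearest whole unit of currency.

£599,191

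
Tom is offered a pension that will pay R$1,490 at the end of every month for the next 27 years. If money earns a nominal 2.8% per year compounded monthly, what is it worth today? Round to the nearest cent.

Periodic rate i = 0.028/12 = 0.00233333; n = 27 × 12 = 324 periods.
PV = PMT · [1 − (1+i)^(−n)] / i = 1490 · 227.162352 = 338,471.9038

R$338,471.90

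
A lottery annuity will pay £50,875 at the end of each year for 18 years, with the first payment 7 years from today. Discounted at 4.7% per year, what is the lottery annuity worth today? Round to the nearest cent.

Value one period before first payment (t=6): 50875 × [1 − (1+0.047)^(−18)] / 0.047 = 50875 × 11.968478 = 608,896.3144
Discount back 6 years: 608,896.3144 × (1+0.047)^(−6) = 608,896.3144 × 0.759137 = 462,235.4561

£462,235.46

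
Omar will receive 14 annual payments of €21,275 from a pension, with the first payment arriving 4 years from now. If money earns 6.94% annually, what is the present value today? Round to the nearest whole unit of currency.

€152,685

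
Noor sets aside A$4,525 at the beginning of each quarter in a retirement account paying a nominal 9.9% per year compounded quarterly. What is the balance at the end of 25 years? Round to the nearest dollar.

A$1,972,648

i = 0.099/4 = 0.02475 per quarter; n = 25·4 = 100.
FV = PMT · [(1+i)^n − 1] / i × (1+i) = 4525 · 435.944306 = 1,972,647.9853
(annuity-due: payments at period start, so ×(1+i).)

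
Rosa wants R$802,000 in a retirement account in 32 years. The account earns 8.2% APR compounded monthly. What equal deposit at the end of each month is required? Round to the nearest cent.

With 12 periods per year: i = 0.00683333, n = 384.
FV-annuity factor = 1853.889595; PMT = 802000 / 1853.889595 = 432.6040

R$432.60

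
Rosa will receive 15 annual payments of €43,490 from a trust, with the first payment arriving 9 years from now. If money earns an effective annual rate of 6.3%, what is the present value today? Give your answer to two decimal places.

€254,081.65

Value one period before first payment (t=8): 43490 × [1 − (1+0.063)^(−15)] / 0.063 = 43490 × 9.524671 = 414,227.9602
PV₀ = 414,227.9602 / (1+0.063)^8 = 414,227.9602 / 1.630295 = 254,081.6459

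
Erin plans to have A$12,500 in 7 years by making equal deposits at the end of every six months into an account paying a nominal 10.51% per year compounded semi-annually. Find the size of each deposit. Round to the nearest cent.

With 2 periods per year: i = 0.05255, n = 14.
PMT = 12500 / ( [(1+0.05255)^14 − 1] / 0.05255 ) = 12500 / 19.949045 = 626.5964

A$626.60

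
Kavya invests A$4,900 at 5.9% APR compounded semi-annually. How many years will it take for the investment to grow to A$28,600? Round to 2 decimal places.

Periodic rate i = 0.059/2 = 0.0295.
n = ln(28600/4900) / ln(1+0.0295) = ln(5.83673) / 0.029073 = 60.6802 half-years
= 60.6802/2 years

30.34 years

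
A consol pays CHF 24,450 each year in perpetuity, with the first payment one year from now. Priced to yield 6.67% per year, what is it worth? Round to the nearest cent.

CHF 366,566.72

PV = C/r = 24450/0.0667 = 366,566.7166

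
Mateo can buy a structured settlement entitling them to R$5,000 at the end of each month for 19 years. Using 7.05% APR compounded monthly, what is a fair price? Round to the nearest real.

R$627,229

With 12 periods per year: i = 0.005875, n = 228.
PV = 5000 × [1 − (1+0.005875)^(−228)] / 0.005875 = 5000 × 125.445883 = 627,229.4127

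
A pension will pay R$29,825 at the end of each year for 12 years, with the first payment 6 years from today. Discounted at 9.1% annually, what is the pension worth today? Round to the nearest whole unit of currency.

R$137,477

Value one period before first payment (t=5): 29825 × [1 − (1+0.091)^(−12)] / 0.091 = 29825 × 7.124793 = 212,496.9558
PV₀ = 212,496.9558 / (1+0.091)^5 = 212,496.9558 / 1.545695 = 137,476.6560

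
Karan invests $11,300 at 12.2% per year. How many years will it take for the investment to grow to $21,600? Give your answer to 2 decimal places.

5.63 years

(1+i)^n = 21600/11300 = 1.91150, so n = ln 1.91150 / ln 1.122 = 5.6283 years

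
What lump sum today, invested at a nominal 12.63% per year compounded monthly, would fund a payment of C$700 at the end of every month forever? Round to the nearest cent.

Periodic rate i = 0.1263/12 = 0.010525.
PV = C/r = 700/0.010525 = 66,508.3135

C$66,508.31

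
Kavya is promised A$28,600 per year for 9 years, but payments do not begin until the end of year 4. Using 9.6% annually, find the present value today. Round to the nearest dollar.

A$127,122

PV at t=3 (ordinary 9-year annuity): 28600 × a(9|0.096) = 28600 × 5.851740 = 167,359.7717
Discount back 3 years: 167,359.7717 × (1+0.096)^(−3) = 167,359.7717 × 0.759571 = 127,121.6181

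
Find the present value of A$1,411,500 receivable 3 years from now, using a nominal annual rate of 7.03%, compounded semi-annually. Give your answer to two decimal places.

Periodic rate i = 0.0703/2 = 0.03515; n = 3 × 2 = 6 periods.
PV = 1,411,500 / (1 + 0.03515)^6 = 1,411,500 / 1.230325 = 1,147,258.1821

A$1,147,258.18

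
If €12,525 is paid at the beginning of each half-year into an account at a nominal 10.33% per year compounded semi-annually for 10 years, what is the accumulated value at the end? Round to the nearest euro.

With 2 periods per year: i = 0.05165, n = 20.
Accumulation factor s(20|0.05165) × (1+i) = 35.386419; FV = 12525 × 35.386419 = 443,214.9018
Payments are at the start of each period, so multiply by (1+i).

€443,215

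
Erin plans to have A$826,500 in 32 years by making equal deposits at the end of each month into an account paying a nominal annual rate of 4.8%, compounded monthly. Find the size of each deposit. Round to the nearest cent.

A$910.30

With 12 periods per year: i = 0.004, n = 384.
PMT = 826500 / ( [(1+0.004)^384 − 1] / 0.004 ) = 826500 / 907.939122 = 910.3033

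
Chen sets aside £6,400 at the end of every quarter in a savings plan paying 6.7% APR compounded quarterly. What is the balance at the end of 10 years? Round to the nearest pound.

£360,472

With 4 periods per year: i = 0.01675, n = 40.
FV = 6400 × [(1+0.01675)^40 − 1] / 0.01675 = 6400 × 56.323736 = 360,471.9090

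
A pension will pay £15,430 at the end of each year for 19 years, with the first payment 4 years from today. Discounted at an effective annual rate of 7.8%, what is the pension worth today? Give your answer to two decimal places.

PV at t=3 (ordinary 19-year annuity): 15430 × a(19|0.078) = 15430 × 9.743361 = 150,340.0584
Discount back 3 years: 150,340.0584 × (1+0.078)^(−3) = 150,340.0584 × 0.798259 = 120,010.2753

£120,010.28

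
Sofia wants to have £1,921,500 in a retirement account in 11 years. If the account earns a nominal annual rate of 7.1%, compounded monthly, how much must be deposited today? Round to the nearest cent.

£881,974.19

Periodic rate i = 0.071/12 = 0.00591667; n = 11 × 12 = 132 periods.
Discount factor = (1+0.00591667)^(−132) = 0.459003; PV = 1,921,500 × 0.459003 = 881,974.1923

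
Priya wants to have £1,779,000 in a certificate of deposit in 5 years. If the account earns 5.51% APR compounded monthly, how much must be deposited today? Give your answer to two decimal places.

Periodic rate i = 0.0551/12 = 0.00459167; n = 5 × 12 = 60 periods.
PV = FV·(1+i)^(−n) = 1,779,000 × 0.759671 = 1,351,455.2587

£1,351,455.26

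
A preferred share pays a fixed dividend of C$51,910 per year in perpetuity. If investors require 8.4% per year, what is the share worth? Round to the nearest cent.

PV = C/r = 51910/0.084 = 617,976.1905

C$617,976.19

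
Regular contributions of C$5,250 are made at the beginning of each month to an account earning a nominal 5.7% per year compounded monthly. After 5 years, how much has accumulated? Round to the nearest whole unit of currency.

C$365,209

Periodic rate i = 0.057/12 = 0.00475; n = 5 × 12 = 60 periods.
Accumulation factor s(60|0.00475) × (1+i) = 69.563621; FV = 5250 × 69.563621 = 365,209.0077
Payments are at the start of each period, so multiply by (1+i).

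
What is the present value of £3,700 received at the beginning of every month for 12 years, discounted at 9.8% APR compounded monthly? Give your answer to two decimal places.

£315,171.05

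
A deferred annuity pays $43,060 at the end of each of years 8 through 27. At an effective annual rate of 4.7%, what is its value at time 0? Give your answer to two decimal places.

PV at t=7 (ordinary 20-year annuity): 43060 × a(20|0.047) = 43060 × 12.785407 = 550,539.6137
Discount back 7 years: 550,539.6137 × (1+0.047)^(−7) = 550,539.6137 × 0.725059 = 399,173.5920

$399,173.59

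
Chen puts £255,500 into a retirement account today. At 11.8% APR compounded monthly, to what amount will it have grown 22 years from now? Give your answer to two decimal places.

i = 0.118/12 = 0.00983333 per month; n = 22·12 = 264.
FV = 255,500 × (1 + 0.00983333)^264 = 3,383,079.9576

£3,383,079.96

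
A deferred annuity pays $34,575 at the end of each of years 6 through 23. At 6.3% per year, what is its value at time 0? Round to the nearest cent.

PV at t=5 (ordinary 18-year annuity): 34575 × a(18|0.063) = 34575 × 10.587825 = 366,074.0440
Discount back 5 years: 366,074.0440 × (1+0.063)^(−5) = 366,074.0440 × 0.736773 = 269,713.4562

$269,713.46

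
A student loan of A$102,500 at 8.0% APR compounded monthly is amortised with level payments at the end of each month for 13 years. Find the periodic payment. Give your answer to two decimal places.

i = 0.08/12 = 0.00666667 per month; n = 13·12 = 156.
Annuity-PV factor = 96.798498; PMT = 102500 / 96.798498 = 1,058.9007

A$1,058.90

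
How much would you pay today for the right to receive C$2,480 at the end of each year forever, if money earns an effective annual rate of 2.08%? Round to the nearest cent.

PV = C/r = 2480/0.0208 = 119,230.7692

C$119,230.77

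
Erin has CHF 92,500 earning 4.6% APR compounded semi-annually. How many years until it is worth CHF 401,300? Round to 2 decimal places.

Periodic rate i = 0.046/2 = 0.023.
n = ln(401300/92500) / ln(1+0.023) = ln(4.33838) / 0.022739 = 64.5353 half-years
= 64.5353/2 years

32.27 years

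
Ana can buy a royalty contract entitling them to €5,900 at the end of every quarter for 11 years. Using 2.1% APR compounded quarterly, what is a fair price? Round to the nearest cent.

€231,258.38

Periodic rate i = 0.021/4 = 0.00525; n = 11 × 4 = 44 periods.
PV = PMT · [1 − (1+i)^(−n)] / i = 5900 · 39.196336 = 231,258.3815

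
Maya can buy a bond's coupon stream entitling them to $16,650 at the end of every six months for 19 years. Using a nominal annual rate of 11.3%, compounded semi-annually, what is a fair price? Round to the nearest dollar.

$258,188

With 2 periods per year: i = 0.0565, n = 38.
PV = 16650 × [1 − (1+0.0565)^(−38)] / 0.0565 = 16650 × 15.506762 = 258,187.5867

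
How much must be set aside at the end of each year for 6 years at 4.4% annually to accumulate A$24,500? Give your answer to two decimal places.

A$3,656.71

PMT = 24500 / ( [(1+0.044)^6 − 1] / 0.044 ) = 24500 / 6.700020 = 3,656.7053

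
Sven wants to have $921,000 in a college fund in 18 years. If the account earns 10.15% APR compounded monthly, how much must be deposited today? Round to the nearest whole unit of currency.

$149,328

Periodic rate i = 0.1015/12 = 0.00845833; n = 18 × 12 = 216 periods.
PV = 921,000 / (1 + 0.00845833)^216 = 921,000 / 6.167642 = 149,327.7311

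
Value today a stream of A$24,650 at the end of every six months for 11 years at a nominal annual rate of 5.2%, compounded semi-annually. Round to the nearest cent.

With 2 periods per year: i = 0.026, n = 22.
PV = 24650 × [1 − (1+0.026)^(−22)] / 0.026 = 24650 × 16.594765 = 409,060.9458

A$409,060.95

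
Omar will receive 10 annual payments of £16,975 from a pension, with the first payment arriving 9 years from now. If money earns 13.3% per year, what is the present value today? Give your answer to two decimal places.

£33,518.24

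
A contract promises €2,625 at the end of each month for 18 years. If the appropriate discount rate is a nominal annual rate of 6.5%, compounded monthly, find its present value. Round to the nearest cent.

€333,731.15

Periodic rate i = 0.065/12 = 0.00541667; n = 18 × 12 = 216 periods.
PV = PMT · [1 − (1+i)^(−n)] / i = 2625 · 127.135675 = 333,731.1464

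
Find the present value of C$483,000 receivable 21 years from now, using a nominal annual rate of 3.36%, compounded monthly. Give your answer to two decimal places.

C$238,746.58

Periodic rate i = 0.0336/12 = 0.0028; n = 21 × 12 = 252 periods.
PV = FV·(1+i)^(−n) = 483,000 × 0.494299 = 238,746.5797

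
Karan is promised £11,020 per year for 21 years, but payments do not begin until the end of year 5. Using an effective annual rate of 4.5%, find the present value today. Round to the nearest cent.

Value one period before first payment (t=4): 11020 × [1 − (1+0.045)^(−21)] / 0.045 = 11020 × 13.404724 = 147,720.0571
PV₀ = 147,720.0571 / (1+0.045)^4 = 147,720.0571 / 1.192519 = 123,872.3296

£123,872.33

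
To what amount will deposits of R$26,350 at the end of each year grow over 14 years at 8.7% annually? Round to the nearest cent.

FV = PMT · [(1+i)^n − 1] / i = 26350 · 25.462548 = 670,938.1278

R$670,938.13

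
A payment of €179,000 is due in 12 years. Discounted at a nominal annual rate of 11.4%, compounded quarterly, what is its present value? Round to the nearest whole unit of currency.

Periodic rate i = 0.114/4 = 0.0285; n = 12 × 4 = 48 periods.
PV = 179,000 / (1 + 0.0285)^48 = 179,000 / 3.853064 = 46,456.5358

€46,457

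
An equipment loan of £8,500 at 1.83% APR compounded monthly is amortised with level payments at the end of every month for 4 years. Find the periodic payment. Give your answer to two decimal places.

£183.78

With 12 periods per year: i = 0.001525, n = 48.
Annuity-PV factor = 46.251310; PMT = 8500 / 46.251310 = 183.7786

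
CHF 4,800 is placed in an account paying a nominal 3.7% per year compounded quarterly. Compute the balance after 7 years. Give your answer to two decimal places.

CHF 6,211.64

Periodic rate i = 0.037/4 = 0.00925; n = 7 × 4 = 28 periods.
FV = 4,800 × (1 + 0.00925)^28 = 6,211.6427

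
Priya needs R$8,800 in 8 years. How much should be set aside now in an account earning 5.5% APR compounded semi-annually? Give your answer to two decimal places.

i = 0.055/2 = 0.0275 per half-year; n = 8·2 = 16.
PV = FV·(1+i)^(−n) = 8,800 × 0.647874 = 5,701.2933

R$5,701.29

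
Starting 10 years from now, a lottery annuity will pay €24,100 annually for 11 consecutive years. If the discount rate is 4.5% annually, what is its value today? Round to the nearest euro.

PV at t=9 (ordinary 11-year annuity): 24100 × a(11|0.045) = 24100 × 8.528917 = 205,546.8977
PV₀ = 205,546.8977 / (1+0.045)^9 = 205,546.8977 / 1.486095 = 138,313.4175

€138,313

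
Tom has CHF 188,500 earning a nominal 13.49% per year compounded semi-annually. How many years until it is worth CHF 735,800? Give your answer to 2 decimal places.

Periodic rate i = 0.1349/2 = 0.06745.
(1+i)^n = 735800/188500 = 3.90345, so n = ln 3.90345 / ln 1.06745 = 20.8642 half-years
= 20.8642/2 years

10.43 years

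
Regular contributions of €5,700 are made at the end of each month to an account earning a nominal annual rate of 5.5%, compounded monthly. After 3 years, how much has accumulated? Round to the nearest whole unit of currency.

€222,547

With 12 periods per year: i = 0.00458333, n = 36.
FV = PMT · [(1+i)^n − 1] / i = 5700 · 39.043331 = 222,546.9892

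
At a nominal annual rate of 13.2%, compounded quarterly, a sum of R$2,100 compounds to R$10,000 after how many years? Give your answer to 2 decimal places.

Periodic rate i = 0.132/4 = 0.033.
n = ln(10000/2100) / ln(1+0.033) = ln(4.76190) / 0.032467 = 48.0685 quarters
= 48.0685/4 years

12.02 years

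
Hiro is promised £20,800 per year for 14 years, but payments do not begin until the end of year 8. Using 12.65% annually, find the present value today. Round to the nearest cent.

£57,947.93

PV at t=7 (ordinary 14-year annuity): 20800 × a(14|0.1265) = 20800 × 6.413468 = 133,400.1433
PV₀ = 133,400.1433 / (1+0.1265)^7 = 133,400.1433 / 2.302069 = 57,947.9296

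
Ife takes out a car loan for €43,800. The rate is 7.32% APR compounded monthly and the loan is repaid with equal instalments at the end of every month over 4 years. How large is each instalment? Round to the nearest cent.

i = 0.0732/12 = 0.0061 per month; n = 4·12 = 48.
PMT = 43800 / ( [1 − (1+0.0061)^(−48)] / 0.0061 ) = 43800 / 41.502407 = 1,055.3605

€1,055.36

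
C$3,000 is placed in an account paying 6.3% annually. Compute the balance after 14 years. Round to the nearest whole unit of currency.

3,000 × (1+0.063)^14 = 3,000 × 2.352154 = 7,056.4612

C$7,056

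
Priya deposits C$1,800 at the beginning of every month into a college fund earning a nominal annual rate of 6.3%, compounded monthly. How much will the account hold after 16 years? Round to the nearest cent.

Periodic rate i = 0.063/12 = 0.00525; n = 16 × 12 = 192 periods.
FV = PMT · [(1+i)^n − 1] / i × (1+i) = 1800 · 331.809042 = 597,256.2764
Payments are at the start of each period, so multiply by (1+i).

C$597,256.28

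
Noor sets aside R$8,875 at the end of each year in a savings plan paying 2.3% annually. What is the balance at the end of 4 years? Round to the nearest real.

R$36,744

FV = PMT · [(1+i)^n − 1] / i = 8875 · 4.140128 = 36,743.6375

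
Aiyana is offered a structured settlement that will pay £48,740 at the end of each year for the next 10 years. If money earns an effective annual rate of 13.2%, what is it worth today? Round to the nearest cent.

£262,374.51

Annuity factor a(10|0.132) = 5.383146; PV = 48740 × 5.383146 = 262,374.5120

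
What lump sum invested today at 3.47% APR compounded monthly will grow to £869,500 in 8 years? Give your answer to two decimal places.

With 12 periods per year: i = 0.00289167, n = 96.
PV = 869,500 / (1 + 0.00289167)^96 = 869,500 / 1.319429 = 658,996.9624

£658,996.96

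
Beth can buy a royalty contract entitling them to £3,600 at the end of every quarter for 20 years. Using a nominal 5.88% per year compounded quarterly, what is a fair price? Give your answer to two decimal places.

£168,694.91

With 4 periods per year: i = 0.0147, n = 80.
Annuity factor a(80|0.0147) = 46.859698; PV = 3600 × 46.859698 = 168,694.9124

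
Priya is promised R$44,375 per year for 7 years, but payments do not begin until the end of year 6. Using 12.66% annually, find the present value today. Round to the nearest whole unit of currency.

R$109,290

PV at t=5 (ordinary 7-year annuity): 44375 × a(7|0.1266) = 44375 × 4.469811 = 198,347.8459
PV₀ = 198,347.8459 / (1+0.1266)^5 = 198,347.8459 / 1.814883 = 109,289.5792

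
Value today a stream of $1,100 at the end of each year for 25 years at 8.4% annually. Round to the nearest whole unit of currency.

PV = PMT · [1 − (1+i)^(−n)] / i = 1100 · 10.319910 = 11,351.9011

$11,352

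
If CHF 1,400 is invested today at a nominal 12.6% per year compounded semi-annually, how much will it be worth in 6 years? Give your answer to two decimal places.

CHF 2,914.25

Periodic rate i = 0.126/2 = 0.063; n = 6 × 2 = 12 periods.
1,400 × (1+0.063)^12 = 1,400 × 2.081609 = 2,914.2527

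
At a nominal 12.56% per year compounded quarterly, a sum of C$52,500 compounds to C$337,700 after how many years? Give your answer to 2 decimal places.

15.05 years

Periodic rate i = 0.1256/4 = 0.0314.
n = ln(337700/52500) / ln(1+0.0314) = ln(6.43238) / 0.030917 = 60.2044 quarters
= 60.2044/4 years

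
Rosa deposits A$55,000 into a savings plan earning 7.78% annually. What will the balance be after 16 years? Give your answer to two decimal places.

A$182,378.47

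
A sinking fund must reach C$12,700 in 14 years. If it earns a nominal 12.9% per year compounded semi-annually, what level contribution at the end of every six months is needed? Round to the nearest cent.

C$172.26

i = 0.129/2 = 0.0645 per half-year; n = 14·2 = 28.
PMT = 12700 / ( [(1+0.0645)^28 − 1] / 0.0645 ) = 12700 / 73.727775 = 172.2553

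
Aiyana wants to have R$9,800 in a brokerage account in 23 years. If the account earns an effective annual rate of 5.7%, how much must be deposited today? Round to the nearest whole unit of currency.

Discount factor = (1+0.057)^(−23) = 0.279431; PV = 9,800 × 0.279431 = 2,738.4283

R$2,738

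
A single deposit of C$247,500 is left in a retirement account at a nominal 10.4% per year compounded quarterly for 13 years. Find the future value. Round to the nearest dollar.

i = 0.104/4 = 0.026 per quarter; n = 13·4 = 52.
FV = PV·(1+i)^n = 247,500 × 3.798943 = 940,238.3556

C$940,238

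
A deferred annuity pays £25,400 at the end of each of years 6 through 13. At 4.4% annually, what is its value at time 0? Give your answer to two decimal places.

Value one period before first payment (t=5): 25400 × [1 − (1+0.044)^(−8)] / 0.044 = 25400 × 6.622918 = 168,222.1115
PV₀ = 168,222.1115 / (1+0.044)^5 = 168,222.1115 / 1.240231 = 135,637.7530

£135,637.75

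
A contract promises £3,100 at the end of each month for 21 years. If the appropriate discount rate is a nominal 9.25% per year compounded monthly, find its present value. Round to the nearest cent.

£344,083.18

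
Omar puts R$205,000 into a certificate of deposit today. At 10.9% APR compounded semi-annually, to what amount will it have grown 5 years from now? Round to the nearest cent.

R$348,513.58

Periodic rate i = 0.109/2 = 0.0545; n = 5 × 2 = 10 periods.
FV = PV·(1+i)^n = 205,000 × 1.700066 = 348,513.5772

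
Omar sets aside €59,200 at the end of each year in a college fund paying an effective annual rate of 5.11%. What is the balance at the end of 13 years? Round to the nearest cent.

Accumulation factor s(13|0.0511) = 17.837415; FV = 59200 × 17.837415 = 1,055,974.9967

€1,055,975.00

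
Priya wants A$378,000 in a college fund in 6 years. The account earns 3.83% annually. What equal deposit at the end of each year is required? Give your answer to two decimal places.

A$57,232.03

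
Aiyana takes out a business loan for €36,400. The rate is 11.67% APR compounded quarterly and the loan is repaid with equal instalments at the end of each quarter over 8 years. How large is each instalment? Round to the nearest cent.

€1,765.31

i = 0.1167/4 = 0.029175 per quarter; n = 8·4 = 32.
PMT = 36400 / ( [1 − (1+0.029175)^(−32)] / 0.029175 ) = 36400 / 20.619596 = 1,765.3110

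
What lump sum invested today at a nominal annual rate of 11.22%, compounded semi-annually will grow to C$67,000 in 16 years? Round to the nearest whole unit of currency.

C$11,682

Periodic rate i = 0.1122/2 = 0.0561; n = 16 × 2 = 32 periods.
PV = 67,000 / (1 + 0.0561)^32 = 67,000 / 5.735369 = 11,681.8988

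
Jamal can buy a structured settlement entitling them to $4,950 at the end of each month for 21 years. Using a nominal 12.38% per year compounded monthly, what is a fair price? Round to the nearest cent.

i = 0.1238/12 = 0.0103167 per month; n = 21·12 = 252.
PV = PMT · [1 − (1+i)^(−n)] / i = 4950 · 89.633166 = 443,684.1695

$443,684.17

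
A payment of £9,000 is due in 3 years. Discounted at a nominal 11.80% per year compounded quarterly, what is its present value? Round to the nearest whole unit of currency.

Periodic rate i = 0.118/4 = 0.0295; n = 3 × 4 = 12 periods.
PV = 9,000 / (1 + 0.0295)^12 = 9,000 / 1.417478 = 6,349.3066

£6,349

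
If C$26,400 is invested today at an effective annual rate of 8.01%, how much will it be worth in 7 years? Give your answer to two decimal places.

C$45,274.29

26,400 × (1+0.0801)^7 = 26,400 × 1.714935 = 45,274.2943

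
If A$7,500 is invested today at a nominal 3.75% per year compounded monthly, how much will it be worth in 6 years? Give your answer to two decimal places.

With 12 periods per year: i = 0.003125, n = 72.
FV = PV·(1+i)^n = 7,500 × 1.251883 = 9,389.1258

A$9,389.13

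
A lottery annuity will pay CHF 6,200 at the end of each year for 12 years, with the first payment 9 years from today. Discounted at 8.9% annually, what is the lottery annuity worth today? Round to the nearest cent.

PV at t=8 (ordinary 12-year annuity): 6200 × a(12|0.089) = 6200 × 7.196940 = 44,621.0301
Discount back 8 years: 44,621.0301 × (1+0.089)^(−8) = 44,621.0301 × 0.505565 = 22,558.8291

CHF 22,558.83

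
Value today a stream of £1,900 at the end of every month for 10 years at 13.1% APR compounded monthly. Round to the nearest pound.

£126,750

Periodic rate i = 0.131/12 = 0.0109167; n = 10 × 12 = 120 periods.
PV = 1900 × [1 − (1+0.0109167)^(−120)] / 0.0109167 = 1900 × 66.710632 = 126,750.2004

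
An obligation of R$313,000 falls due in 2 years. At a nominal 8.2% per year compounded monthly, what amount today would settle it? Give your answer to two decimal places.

With 12 periods per year: i = 0.00683333, n = 24.
PV = FV·(1+i)^(−n) = 313,000 × 0.849216 = 265,804.4756

R$265,804.48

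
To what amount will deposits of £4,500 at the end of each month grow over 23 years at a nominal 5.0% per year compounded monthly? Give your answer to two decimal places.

£2,322,708.87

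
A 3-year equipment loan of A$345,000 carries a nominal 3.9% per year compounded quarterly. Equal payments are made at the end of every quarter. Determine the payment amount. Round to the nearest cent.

i = 0.039/4 = 0.00975 per quarter; n = 3·4 = 12.
Annuity-PV factor = 11.272876; PMT = 345000 / 11.272876 = 30,604.4349

A$30,604.43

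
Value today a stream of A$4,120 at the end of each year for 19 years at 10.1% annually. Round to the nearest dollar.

Annuity factor a(19|0.101) = 8.309809; PV = 4120 × 8.309809 = 34,236.4138

A$34,236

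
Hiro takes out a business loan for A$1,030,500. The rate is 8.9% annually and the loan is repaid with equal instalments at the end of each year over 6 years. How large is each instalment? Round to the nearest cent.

A$229,034.37

Annuity-PV factor = 4.499325; PMT = 1.0305e+06 / 4.499325 = 229,034.3680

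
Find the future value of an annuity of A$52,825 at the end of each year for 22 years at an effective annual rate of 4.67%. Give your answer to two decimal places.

Accumulation factor s(22|0.0467) = 37.035046; FV = 52825 × 37.035046 = 1,956,376.3188

A$1,956,376.32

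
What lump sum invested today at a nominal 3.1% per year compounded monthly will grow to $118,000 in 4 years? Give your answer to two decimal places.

i = 0.031/12 = 0.00258333 per month; n = 4·12 = 48.
PV = FV·(1+i)^(−n) = 118,000 × 0.883521 = 104,255.4894

$104,255.49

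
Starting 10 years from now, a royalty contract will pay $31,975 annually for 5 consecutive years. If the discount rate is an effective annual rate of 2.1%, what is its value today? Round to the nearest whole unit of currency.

Value one period before first payment (t=9): 31975 × [1 − (1+0.021)^(−5)] / 0.021 = 31975 × 4.699810 = 150,276.4377
Discount back 9 years: 150,276.4377 × (1+0.021)^(−9) = 150,276.4377 × 0.829408 = 124,640.5087

$124,641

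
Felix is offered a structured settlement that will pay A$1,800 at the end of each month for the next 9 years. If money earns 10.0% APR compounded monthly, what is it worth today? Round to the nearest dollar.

A$127,853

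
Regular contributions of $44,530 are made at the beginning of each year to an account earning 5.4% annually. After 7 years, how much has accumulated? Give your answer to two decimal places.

$386,823.55

Accumulation factor s(7|0.054) × (1+i) = 8.686808; FV = 44530 × 8.686808 = 386,823.5472
(Beginning-of-period payments → annuity-due factor ×(1+i).)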